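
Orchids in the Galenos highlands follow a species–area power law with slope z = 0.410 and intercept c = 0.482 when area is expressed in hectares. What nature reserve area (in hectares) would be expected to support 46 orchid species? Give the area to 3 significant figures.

46 = 0.482 × A^0.41  ⇒  A^0.41 = 46/0.482 = 95.44
ln A = ln(95.44) / 0.41 = 4.5585 / 0.41 = 11.1182
A = e^11.1182 ≈ 67385 hectares

67400 hectares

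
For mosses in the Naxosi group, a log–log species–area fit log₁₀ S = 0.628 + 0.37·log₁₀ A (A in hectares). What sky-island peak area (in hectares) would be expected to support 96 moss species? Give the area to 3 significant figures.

4570 hectares

96 = 4.246 × A^0.37  ⇒  A^0.37 = 96/4.246 = 22.61
ln A = ln(22.61) / 0.37 = 3.1183 / 0.37 = 8.4279
A = e^8.4279 ≈ 4573 hectares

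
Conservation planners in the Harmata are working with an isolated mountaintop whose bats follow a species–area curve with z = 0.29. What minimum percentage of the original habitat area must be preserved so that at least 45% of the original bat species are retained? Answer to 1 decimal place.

6.4%

Need (A_new/A_old)^0.29 = 0.45, so A_new/A_old = 0.45^(1/0.29) = 0.45^3.448
ln(A_new/A_old) = ln 0.45 / 0.29 = -0.7985 / 0.29 = -2.7535
A_new/A_old = e^-2.7535 ≈ 0.06371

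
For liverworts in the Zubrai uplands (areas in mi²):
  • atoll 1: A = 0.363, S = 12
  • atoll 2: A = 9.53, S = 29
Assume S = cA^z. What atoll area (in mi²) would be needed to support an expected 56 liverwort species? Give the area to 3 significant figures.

109 mi²

z = ln(29/12) / ln(9.53/0.363) = 0.8824 / 3.2678 = 0.2700
c = 12 / 0.363^0.2700 = 12 / 0.7606 = 15.78
A = (56/15.78)^(1/0.2700) ⇒ ln A = ln(3.55)/0.2700 = 4.6915
A = e^4.6915 ≈ 109 mi²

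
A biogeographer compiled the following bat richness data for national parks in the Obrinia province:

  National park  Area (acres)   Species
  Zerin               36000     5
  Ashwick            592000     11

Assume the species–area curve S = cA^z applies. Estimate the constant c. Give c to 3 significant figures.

z = ln(S₂/S₁) / ln(A₂/A₁) = ln(11/5) / ln(592000/36000) = 0.7885 / 2.8000 = 0.2816
c = S₁ / A₁^z = 5 / 36000^0.2816 = 5 / 19.19 = 0.2606

0.261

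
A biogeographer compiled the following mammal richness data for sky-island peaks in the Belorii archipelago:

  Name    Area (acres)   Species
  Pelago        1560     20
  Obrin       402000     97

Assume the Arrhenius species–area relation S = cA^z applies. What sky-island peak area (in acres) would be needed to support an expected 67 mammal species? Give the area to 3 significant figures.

109000 acres

z = ln(97/20) / ln(402000/1560) = 1.5790 / 5.5518 = 0.2844
c = 20 / 1560^0.2844 = 20 / 8.094 = 2.471
A = (67/2.471)^(1/0.2844) ⇒ ln A = ln(27.11)/0.2844 = 11.6032
A = e^11.6032 ≈ 109448 acres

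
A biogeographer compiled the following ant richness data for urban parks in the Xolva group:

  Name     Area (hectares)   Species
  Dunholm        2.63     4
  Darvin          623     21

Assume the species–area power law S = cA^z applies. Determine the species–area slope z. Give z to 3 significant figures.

0.303

Taking logs: ln S = ln c + z ln A, so z = (ln S₂ − ln S₁)/(ln A₂ − ln A₁).
z = ln(21/4) / ln(623/2.63) = ln(5.25) / ln(236.9) = 1.6582 / 5.4676 = 0.3033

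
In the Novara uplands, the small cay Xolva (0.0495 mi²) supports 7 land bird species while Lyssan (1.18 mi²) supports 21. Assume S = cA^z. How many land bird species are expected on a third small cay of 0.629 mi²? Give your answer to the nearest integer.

z = ln(21/7) / ln(1.18/0.0495) = 1.0986 / 3.1713 = 0.3464
c = 7 / 0.0495^0.3464 = 7 / 0.353 = 19.83
S₃ = 19.83 × 0.629^0.3464 = 19.83 × 0.8516 ≈ 16.89

17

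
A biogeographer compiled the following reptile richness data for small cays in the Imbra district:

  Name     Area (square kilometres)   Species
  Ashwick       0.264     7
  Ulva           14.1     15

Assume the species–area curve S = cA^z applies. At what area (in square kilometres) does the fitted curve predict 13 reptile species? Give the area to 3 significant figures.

6.68 square kilometres

z = ln(15/7) / ln(14.1/0.264) = 0.7621 / 3.9780 = 0.1916
c = 7 / 0.264^0.1916 = 7 / 0.7748 = 9.035
A = (13/9.035)^(1/0.1916) ⇒ ln A = ln(1.439)/0.1916 = 1.8993
A = e^1.8993 ≈ 6.681 square kilometres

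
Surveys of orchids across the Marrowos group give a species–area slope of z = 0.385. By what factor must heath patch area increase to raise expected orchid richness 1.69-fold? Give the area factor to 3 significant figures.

(A₂/A₁)^0.385 = 1.69, so A₂/A₁ = 1.69^(1/0.385) = 1.69^2.597
ln(A₂/A₁) = ln 1.69 / 0.385 = 0.5247 / 0.385 = 1.3629
A₂/A₁ = e^1.3629 ≈ 3.908

3.91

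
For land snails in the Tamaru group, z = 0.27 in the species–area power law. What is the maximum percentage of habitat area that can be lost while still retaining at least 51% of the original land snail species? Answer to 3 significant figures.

Need (A_new/A_old)^0.27 = 0.51, so A_new/A_old = 0.51^(1/0.27) = 0.51^3.704
ln(A_new/A_old) = ln 0.51 / 0.27 = -0.6733 / 0.27 = -2.4939
A_new/A_old = e^-2.4939 ≈ 0.08259
Fraction that can be lost = 1 − 0.08259 = 0.9174

91.7%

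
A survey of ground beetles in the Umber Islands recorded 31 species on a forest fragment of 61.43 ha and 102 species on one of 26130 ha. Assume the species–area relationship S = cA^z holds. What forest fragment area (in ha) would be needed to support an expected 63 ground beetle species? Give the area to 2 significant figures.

2300 ha

z = ln(102/31) / ln(26130/61.43) = 1.1910 / 6.0529 = 0.1968
c = 31 / 61.43^0.1968 = 31 / 2.248 = 13.79
A = (63/13.79)^(1/0.1968) ⇒ ln A = ln(4.569)/0.1968 = 7.7220
A = e^7.7220 ≈ 2257 ha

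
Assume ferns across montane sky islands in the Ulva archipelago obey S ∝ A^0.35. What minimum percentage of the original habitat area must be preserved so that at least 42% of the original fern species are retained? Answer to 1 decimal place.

8.4%

Need (A_new/A_old)^0.35 = 0.42, so A_new/A_old = 0.42^(1/0.35) = 0.42^2.857
ln(A_new/A_old) = ln 0.42 / 0.35 = -0.8675 / 0.35 = -2.4786
A_new/A_old = e^-2.4786 ≈ 0.08386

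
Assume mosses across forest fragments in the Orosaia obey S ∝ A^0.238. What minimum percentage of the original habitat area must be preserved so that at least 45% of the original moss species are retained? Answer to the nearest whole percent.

Need (A_new/A_old)^0.238 = 0.45, so A_new/A_old = 0.45^(1/0.238) = 0.45^4.202
ln(A_new/A_old) = ln 0.45 / 0.238 = -0.7985 / 0.238 = -3.3551
A_new/A_old = e^-3.3551 ≈ 0.03491

3%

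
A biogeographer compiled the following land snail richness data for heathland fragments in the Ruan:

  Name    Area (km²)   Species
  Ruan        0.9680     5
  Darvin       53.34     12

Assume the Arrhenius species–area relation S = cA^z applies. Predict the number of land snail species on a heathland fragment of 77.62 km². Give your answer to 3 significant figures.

13.0

z = ln(12/5) / ln(53.34/0.968) = 0.8755 / 4.0092 = 0.2184
c = 5 / 0.968^0.2184 = 5 / 0.9929 = 5.036
S₃ = 5.036 × 77.62^0.2184 = 5.036 × 2.586 ≈ 13.02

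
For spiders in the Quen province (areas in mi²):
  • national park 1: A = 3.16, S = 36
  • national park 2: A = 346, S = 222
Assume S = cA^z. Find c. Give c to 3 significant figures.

z = ln(S₂/S₁) / ln(A₂/A₁) = ln(222/36) / ln(346/3.16) = 1.8192 / 4.6959 = 0.3874
c = S₁ / A₁^z = 36 / 3.16^0.3874 = 36 / 1.562 = 23.05

23.1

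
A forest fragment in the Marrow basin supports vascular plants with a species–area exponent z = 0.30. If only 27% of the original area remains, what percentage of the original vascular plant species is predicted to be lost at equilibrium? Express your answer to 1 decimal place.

32.5%

S_new/S_old = (A_new/A_old)^z = 0.27^0.3
= exp(0.3 × ln 0.27) = exp(0.3 × -1.3093) = exp(-0.3928) ≈ 0.6752
Fraction lost = 1 − 0.6752 = 0.3248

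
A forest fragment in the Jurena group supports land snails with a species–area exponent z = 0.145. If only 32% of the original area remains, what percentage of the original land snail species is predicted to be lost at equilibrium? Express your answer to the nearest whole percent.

S_new/S_old = (A_new/A_old)^z = 0.32^0.145
= exp(0.145 × ln 0.32) = exp(0.145 × -1.1394) = exp(-0.1652) ≈ 0.8477
Fraction lost = 1 − 0.8477 = 0.1523

15%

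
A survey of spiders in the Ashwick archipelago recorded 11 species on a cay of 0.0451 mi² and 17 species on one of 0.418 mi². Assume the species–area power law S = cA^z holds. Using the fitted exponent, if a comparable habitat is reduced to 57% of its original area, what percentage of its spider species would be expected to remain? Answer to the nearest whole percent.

z = ln(17/11) / ln(0.418/0.0451) = 0.4353 / 2.2266 = 0.1955
S_new/S_old = (A_new/A_old)^z = 0.57^0.1955 = exp(0.1955 × -0.5621) = 0.8959

90%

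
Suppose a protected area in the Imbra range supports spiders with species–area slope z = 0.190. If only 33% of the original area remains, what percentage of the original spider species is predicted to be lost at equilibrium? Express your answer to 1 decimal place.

S_new/S_old = (A_new/A_old)^z = 0.33^0.19
= exp(0.19 × ln 0.33) = exp(0.19 × -1.1087) = exp(-0.2106) ≈ 0.8101
Fraction lost = 1 − 0.8101 = 0.1899

19.0%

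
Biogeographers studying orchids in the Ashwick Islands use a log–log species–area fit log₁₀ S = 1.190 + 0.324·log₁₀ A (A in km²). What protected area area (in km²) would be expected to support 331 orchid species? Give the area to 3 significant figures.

331 = 15.49 × A^0.324  ⇒  A^0.324 = 331/15.49 = 21.37
ln A = ln(21.37) / 0.324 = 3.0620 / 0.324 = 9.4507
A = e^9.4507 ≈ 12718 km²

12700 km²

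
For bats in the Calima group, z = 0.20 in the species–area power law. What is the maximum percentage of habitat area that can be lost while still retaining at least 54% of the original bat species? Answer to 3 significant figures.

Need (A_new/A_old)^0.2 = 0.54, so A_new/A_old = 0.54^(1/0.2) = 0.54^5
ln(A_new/A_old) = ln 0.54 / 0.2 = -0.6162 / 0.2 = -3.0809
A_new/A_old = e^-3.0809 ≈ 0.04592
Fraction that can be lost = 1 − 0.04592 = 0.9541

95.4%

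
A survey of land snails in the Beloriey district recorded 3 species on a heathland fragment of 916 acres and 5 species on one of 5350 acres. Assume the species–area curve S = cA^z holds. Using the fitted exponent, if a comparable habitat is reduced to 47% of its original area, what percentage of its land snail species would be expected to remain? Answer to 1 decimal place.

80.4%

z = ln(5/3) / ln(5350/916) = 0.5108 / 1.7648 = 0.2894
S_new/S_old = (A_new/A_old)^z = 0.47^0.2894 = exp(0.2894 × -0.7550) = 0.8037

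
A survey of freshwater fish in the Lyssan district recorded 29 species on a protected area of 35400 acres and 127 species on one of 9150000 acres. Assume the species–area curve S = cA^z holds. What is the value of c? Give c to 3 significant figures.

z = ln(S₂/S₁) / ln(A₂/A₁) = ln(127/29) / ln(9150000/35400) = 1.4769 / 5.5548 = 0.2659
c = S₁ / A₁^z = 29 / 35400^0.2659 = 29 / 16.2 = 1.79

1.79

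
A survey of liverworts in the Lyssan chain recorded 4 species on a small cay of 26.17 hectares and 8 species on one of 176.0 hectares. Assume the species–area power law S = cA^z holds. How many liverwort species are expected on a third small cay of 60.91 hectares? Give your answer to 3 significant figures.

z = ln(8/4) / ln(176/26.17) = 0.6931 / 1.9059 = 0.3637
c = 4 / 26.17^0.3637 = 4 / 3.278 = 1.22
S₃ = 1.22 × 60.91^0.3637 = 1.22 × 4.457 ≈ 5.439

5.44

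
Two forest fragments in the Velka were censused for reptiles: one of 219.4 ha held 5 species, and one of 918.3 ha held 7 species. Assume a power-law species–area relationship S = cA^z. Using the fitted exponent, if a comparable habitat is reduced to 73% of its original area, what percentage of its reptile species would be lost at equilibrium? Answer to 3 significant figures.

7.13%

z = ln(7/5) / ln(918.3/219.4) = 0.3365 / 1.4316 = 0.2350
S_new/S_old = (A_new/A_old)^z = 0.73^0.2350 = exp(0.2350 × -0.3147) = 0.9287
Fraction lost = 1 − 0.9287 = 0.0713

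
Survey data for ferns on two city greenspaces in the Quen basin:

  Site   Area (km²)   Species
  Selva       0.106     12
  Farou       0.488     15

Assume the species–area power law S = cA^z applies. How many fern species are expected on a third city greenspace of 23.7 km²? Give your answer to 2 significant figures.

z = ln(15/12) / ln(0.488/0.106) = 0.2231 / 1.5269 = 0.1461
c = 12 / 0.106^0.1461 = 12 / 0.7204 = 16.66
S₃ = 16.66 × 23.7^0.1461 = 16.66 × 1.588 ≈ 26.46

26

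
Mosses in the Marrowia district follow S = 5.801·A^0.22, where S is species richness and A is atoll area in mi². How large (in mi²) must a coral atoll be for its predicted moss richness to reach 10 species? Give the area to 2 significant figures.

10 = 5.801 × A^0.22  ⇒  A^0.22 = 10/5.801 = 1.724
ln A = ln(1.724) / 0.22 = 0.5446 / 0.22 = 2.4752
A = e^2.4752 ≈ 11.88 mi²

12 mi²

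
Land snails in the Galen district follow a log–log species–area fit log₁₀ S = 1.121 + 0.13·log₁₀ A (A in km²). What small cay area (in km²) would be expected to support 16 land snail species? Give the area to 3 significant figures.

16 = 13.21 × A^0.13  ⇒  A^0.13 = 16/13.21 = 1.211
ln A = ln(1.211) / 0.13 = 0.1914 / 0.13 = 1.4722
A = e^1.4722 ≈ 4.359 km²

4.36 km²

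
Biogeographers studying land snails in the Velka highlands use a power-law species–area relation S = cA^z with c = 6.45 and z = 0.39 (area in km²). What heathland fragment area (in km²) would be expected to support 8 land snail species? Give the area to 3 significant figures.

1.74 km²

8 = 6.45 × A^0.39  ⇒  A^0.39 = 8/6.45 = 1.24
ln A = ln(1.24) / 0.39 = 0.2154 / 0.39 = 0.5522
A = e^0.5522 ≈ 1.737 km²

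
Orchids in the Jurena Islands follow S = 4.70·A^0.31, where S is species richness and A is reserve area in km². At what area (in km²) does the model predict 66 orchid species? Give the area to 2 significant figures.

5000 km²

66 = 4.7 × A^0.31  ⇒  A^0.31 = 66/4.7 = 14.04
ln A = ln(14.04) / 0.31 = 2.6421 / 0.31 = 8.5229
A = e^8.5229 ≈ 5029 km²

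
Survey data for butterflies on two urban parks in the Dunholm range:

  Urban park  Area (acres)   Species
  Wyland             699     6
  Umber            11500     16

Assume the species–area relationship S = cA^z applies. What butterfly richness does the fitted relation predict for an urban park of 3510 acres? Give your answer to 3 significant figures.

z = ln(16/6) / ln(11500/699) = 0.9808 / 2.8005 = 0.3502
c = 6 / 699^0.3502 = 6 / 9.914 = 0.6052
S₃ = 0.6052 × 3510^0.3502 = 0.6052 × 17.45 ≈ 10.56

10.6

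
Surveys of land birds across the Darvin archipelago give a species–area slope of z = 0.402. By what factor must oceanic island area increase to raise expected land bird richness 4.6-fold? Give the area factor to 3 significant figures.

(A₂/A₁)^0.402 = 4.6, so A₂/A₁ = 4.6^(1/0.402) = 4.6^2.488
ln(A₂/A₁) = ln 4.6 / 0.402 = 1.5261 / 0.402 = 3.7962
A₂/A₁ = e^3.7962 ≈ 44.53

44.5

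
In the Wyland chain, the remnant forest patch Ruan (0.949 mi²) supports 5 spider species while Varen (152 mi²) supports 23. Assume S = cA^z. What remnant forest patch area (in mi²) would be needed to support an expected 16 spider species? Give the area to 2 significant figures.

z = ln(23/5) / ln(152/0.949) = 1.5261 / 5.0762 = 0.3006
c = 5 / 0.949^0.3006 = 5 / 0.9844 = 5.079
A = (16/5.079)^(1/0.3006) ⇒ ln A = ln(3.15)/0.3006 = 3.8167
A = e^3.8167 ≈ 45.45 mi²

45 mi²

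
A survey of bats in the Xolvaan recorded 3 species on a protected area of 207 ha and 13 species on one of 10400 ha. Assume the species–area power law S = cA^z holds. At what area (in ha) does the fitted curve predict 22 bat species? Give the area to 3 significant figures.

z = ln(13/3) / ln(10400/207) = 1.4663 / 3.9168 = 0.3744
c = 3 / 207^0.3744 = 3 / 7.362 = 0.4075
A = (22/0.4075)^(1/0.3744) ⇒ ln A = ln(53.99)/0.3744 = 10.6548
A = e^10.6548 ≈ 42398 ha

42400 ha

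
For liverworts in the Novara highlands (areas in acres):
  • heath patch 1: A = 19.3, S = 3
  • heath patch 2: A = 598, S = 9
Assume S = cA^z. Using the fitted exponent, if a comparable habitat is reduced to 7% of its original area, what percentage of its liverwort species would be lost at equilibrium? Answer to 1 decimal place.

z = ln(9/3) / ln(598/19.3) = 1.0986 / 3.4335 = 0.3200
S_new/S_old = (A_new/A_old)^z = 0.07^0.3200 = exp(0.3200 × -2.6593) = 0.427
Fraction lost = 1 − 0.427 = 0.573

57.3%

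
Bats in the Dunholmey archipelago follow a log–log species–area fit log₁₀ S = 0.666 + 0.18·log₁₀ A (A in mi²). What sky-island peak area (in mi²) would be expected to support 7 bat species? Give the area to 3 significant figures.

7 = 4.634 × A^0.18  ⇒  A^0.18 = 7/4.634 = 1.51
ln A = ln(1.51) / 0.18 = 0.4124 / 0.18 = 2.2910
A = e^2.2910 ≈ 9.885 mi²

9.89 mi²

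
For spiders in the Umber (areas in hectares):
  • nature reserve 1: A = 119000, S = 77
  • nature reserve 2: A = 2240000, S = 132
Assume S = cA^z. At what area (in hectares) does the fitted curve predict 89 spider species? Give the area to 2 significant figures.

z = ln(132/77) / ln(2240000/119000) = 0.5390 / 2.9351 = 0.1836
c = 77 / 119000^0.1836 = 77 / 8.552 = 9.004
A = (89/9.004)^(1/0.1836) ⇒ ln A = ln(9.885)/0.1836 = 12.4756
A = e^12.4756 ≈ 261858 hectares

260000 hectares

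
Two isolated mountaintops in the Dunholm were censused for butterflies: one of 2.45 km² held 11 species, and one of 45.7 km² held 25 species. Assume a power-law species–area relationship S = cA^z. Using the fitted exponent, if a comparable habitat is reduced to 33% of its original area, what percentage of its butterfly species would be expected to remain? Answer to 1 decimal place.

73.3%

z = ln(25/11) / ln(45.7/2.45) = 0.8210 / 2.9260 = 0.2806
S_new/S_old = (A_new/A_old)^z = 0.33^0.2806 = exp(0.2806 × -1.1087) = 0.7327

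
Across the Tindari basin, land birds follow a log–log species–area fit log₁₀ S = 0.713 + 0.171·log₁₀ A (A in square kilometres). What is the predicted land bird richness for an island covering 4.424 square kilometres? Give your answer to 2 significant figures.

6.7

S = 5.164 × 4.424^0.171
ln S = ln 5.164 + 0.171 × ln 4.424 = 1.6417 + 0.171 × 1.4870 = 1.8960
S = e^1.8960 ≈ 6.659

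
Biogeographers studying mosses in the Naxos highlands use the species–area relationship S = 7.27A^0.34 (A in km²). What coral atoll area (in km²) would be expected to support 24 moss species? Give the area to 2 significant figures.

24 = 7.27 × A^0.34  ⇒  A^0.34 = 24/7.27 = 3.301
ln A = ln(3.301) / 0.34 = 1.1943 / 0.34 = 3.5126
A = e^3.5126 ≈ 33.54 km²

34 km²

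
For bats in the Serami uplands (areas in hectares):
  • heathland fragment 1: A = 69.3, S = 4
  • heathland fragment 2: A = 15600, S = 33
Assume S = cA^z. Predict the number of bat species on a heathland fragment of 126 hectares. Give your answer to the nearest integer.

5

z = ln(33/4) / ln(15600/69.3) = 2.1102 / 5.4166 = 0.3896
c = 4 / 69.3^0.3896 = 4 / 5.213 = 0.7673
S₃ = 0.7673 × 126^0.3896 = 0.7673 × 6.581 ≈ 5.049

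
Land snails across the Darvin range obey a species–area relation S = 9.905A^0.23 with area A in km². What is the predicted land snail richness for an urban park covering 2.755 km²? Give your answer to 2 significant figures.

S = 9.905 × 2.755^0.23
ln S = ln 9.905 + 0.23 × ln 2.755 = 2.2930 + 0.23 × 1.0134 = 2.5261
S = e^2.5261 ≈ 12.5

13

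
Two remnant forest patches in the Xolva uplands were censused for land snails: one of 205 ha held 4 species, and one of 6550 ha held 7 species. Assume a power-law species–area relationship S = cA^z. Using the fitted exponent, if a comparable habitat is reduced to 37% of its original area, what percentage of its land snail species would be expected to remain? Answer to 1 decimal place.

85.2%

z = ln(7/4) / ln(6550/205) = 0.5596 / 3.4642 = 0.1615
S_new/S_old = (A_new/A_old)^z = 0.37^0.1615 = exp(0.1615 × -0.9943) = 0.8516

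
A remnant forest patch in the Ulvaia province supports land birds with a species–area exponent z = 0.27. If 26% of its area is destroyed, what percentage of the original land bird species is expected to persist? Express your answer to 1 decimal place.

S_new/S_old = (A_new/A_old)^z = 0.74^0.27
= exp(0.27 × ln 0.74) = exp(0.27 × -0.3011) = exp(-0.0813) ≈ 0.9219

92.2%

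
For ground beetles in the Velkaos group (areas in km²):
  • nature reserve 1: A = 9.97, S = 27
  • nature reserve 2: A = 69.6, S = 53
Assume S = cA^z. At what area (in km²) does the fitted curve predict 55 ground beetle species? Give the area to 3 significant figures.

z = ln(53/27) / ln(69.6/9.97) = 0.6745 / 1.9432 = 0.3471
c = 27 / 9.97^0.3471 = 27 / 2.221 = 12.15
A = (55/12.15)^(1/0.3471) ⇒ ln A = ln(4.525)/0.3471 = 4.3495
A = e^4.3495 ≈ 77.44 km²

77.4 km²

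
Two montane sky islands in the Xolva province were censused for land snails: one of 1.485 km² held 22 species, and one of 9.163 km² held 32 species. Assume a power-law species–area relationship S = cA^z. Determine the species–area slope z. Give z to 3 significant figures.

Taking logs: ln S = ln c + z ln A, so z = (ln S₂ − ln S₁)/(ln A₂ − ln A₁).
z = ln(32/22) / ln(9.163/1.485) = ln(1.455) / ln(6.17) = 0.3747 / 1.8198 = 0.2059

0.206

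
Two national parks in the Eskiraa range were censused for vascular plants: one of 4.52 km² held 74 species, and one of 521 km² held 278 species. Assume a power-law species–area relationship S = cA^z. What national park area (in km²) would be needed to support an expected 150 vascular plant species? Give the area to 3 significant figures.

57.0 km²

z = ln(278/74) / ln(521/4.52) = 1.3236 / 4.7472 = 0.2788
c = 74 / 4.52^0.2788 = 74 / 1.523 = 48.59
A = (150/48.59)^(1/0.2788) ⇒ ln A = ln(3.087)/0.2788 = 4.0428
A = e^4.0428 ≈ 56.99 km²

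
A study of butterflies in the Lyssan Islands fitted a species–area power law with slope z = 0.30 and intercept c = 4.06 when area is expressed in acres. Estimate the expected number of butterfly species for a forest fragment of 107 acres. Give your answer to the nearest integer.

16

S = 4.06 × 107^0.3
ln S = ln 4.06 + 0.3 × ln 107 = 1.4012 + 0.3 × 4.6728 = 2.8030
S = e^2.8030 ≈ 16.49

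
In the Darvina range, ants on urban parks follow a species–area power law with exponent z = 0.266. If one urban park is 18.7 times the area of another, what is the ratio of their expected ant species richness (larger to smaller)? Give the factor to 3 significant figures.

2.18

S₂/S₁ = (A₂/A₁)^z = 18.7^0.266
ln(S₂/S₁) = 0.266 × ln 18.7 = 0.266 × 2.9285 = 0.7790
S₂/S₁ = e^0.7790 ≈ 2.179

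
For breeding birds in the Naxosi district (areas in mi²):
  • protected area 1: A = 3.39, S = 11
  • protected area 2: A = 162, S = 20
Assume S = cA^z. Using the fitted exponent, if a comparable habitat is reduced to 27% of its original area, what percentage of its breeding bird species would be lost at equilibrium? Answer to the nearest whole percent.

z = ln(20/11) / ln(162/3.39) = 0.5978 / 3.8668 = 0.1546
S_new/S_old = (A_new/A_old)^z = 0.27^0.1546 = exp(0.1546 × -1.3093) = 0.8167
Fraction lost = 1 − 0.8167 = 0.1833

18%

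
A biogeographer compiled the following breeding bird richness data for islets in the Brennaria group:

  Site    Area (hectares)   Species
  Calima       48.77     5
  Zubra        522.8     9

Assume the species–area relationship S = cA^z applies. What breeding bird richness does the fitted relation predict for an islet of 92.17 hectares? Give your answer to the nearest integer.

z = ln(9/5) / ln(522.8/48.77) = 0.5878 / 2.3721 = 0.2478
c = 5 / 48.77^0.2478 = 5 / 2.62 = 1.908
S₃ = 1.908 × 92.17^0.2478 = 1.908 × 3.068 ≈ 5.854

6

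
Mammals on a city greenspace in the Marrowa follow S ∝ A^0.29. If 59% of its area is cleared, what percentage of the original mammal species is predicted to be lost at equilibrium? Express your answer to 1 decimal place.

S_new/S_old = (A_new/A_old)^z = 0.41^0.29
= exp(0.29 × ln 0.41) = exp(0.29 × -0.8916) = exp(-0.2586) ≈ 0.7722
Fraction lost = 1 − 0.7722 = 0.2278

22.8%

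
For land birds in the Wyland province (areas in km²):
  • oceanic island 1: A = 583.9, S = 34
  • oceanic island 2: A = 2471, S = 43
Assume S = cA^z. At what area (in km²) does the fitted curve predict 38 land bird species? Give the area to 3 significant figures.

z = ln(43/34) / ln(2471/583.9) = 0.2348 / 1.4426 = 0.1628
c = 34 / 583.9^0.1628 = 34 / 2.82 = 12.05
A = (38/12.05)^(1/0.1628) ⇒ ln A = ln(3.152)/0.1628 = 7.0530
A = e^7.0530 ≈ 1156 km²

1160 km²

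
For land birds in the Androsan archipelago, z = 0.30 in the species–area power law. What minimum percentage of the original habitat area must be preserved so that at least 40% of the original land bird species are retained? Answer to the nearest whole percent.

5%

Need (A_new/A_old)^0.3 = 0.4, so A_new/A_old = 0.4^(1/0.3) = 0.4^3.333
ln(A_new/A_old) = ln 0.4 / 0.3 = -0.9163 / 0.3 = -3.0543
A_new/A_old = e^-3.0543 ≈ 0.04716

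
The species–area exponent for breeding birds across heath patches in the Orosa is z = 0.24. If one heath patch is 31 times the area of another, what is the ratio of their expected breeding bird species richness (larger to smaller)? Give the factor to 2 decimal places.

2.28

S₂/S₁ = (A₂/A₁)^z = 31^0.24
ln(S₂/S₁) = 0.24 × ln 31 = 0.24 × 3.4340 = 0.8242
S₂/S₁ = e^0.8242 ≈ 2.28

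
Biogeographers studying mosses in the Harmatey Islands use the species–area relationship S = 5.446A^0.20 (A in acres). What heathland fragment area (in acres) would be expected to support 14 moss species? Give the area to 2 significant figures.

14 = 5.446 × A^0.2  ⇒  A^0.2 = 14/5.446 = 2.571
ln A = ln(2.571) / 0.2 = 0.9442 / 0.2 = 4.7209
A = e^4.7209 ≈ 112.3 acres

110 acres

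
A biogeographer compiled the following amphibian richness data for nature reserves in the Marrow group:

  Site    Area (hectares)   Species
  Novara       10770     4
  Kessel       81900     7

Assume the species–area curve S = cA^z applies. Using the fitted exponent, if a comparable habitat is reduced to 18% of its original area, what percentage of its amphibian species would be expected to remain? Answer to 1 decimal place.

62.3%

z = ln(7/4) / ln(81900/10770) = 0.5596 / 2.0287 = 0.2758
S_new/S_old = (A_new/A_old)^z = 0.18^0.2758 = exp(0.2758 × -1.7148) = 0.6231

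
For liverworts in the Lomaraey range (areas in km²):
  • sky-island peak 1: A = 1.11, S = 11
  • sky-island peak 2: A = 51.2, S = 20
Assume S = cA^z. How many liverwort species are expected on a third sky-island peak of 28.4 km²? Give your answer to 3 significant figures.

z = ln(20/11) / ln(51.2/1.11) = 0.5978 / 3.8314 = 0.1560
c = 11 / 1.11^0.1560 = 11 / 1.016 = 10.82
S₃ = 10.82 × 28.4^0.1560 = 10.82 × 1.686 ≈ 18.24

18.2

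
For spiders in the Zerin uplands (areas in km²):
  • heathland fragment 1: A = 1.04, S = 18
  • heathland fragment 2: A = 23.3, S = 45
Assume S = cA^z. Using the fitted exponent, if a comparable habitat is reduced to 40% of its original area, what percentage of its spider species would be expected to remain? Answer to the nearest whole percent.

76%

z = ln(45/18) / ln(23.3/1.04) = 0.9163 / 3.1092 = 0.2947
S_new/S_old = (A_new/A_old)^z = 0.4^0.2947 = exp(0.2947 × -0.9163) = 0.7634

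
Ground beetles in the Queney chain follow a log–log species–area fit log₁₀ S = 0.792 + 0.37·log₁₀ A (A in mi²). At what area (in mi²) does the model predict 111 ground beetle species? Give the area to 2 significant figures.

111 = 6.194 × A^0.37  ⇒  A^0.37 = 111/6.194 = 17.92
ln A = ln(17.92) / 0.37 = 2.8859 / 0.37 = 7.7997
A = e^7.7997 ≈ 2440 mi²

2400 mi²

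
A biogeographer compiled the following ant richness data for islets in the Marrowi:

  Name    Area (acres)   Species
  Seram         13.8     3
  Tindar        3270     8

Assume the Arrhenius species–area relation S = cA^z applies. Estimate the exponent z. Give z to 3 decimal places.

Taking logs: ln S = ln c + z ln A, so z = (ln S₂ − ln S₁)/(ln A₂ − ln A₁).
z = ln(8/3) / ln(3270/13.8) = ln(2.667) / ln(237) = 0.9808 / 5.4679 = 0.1794

0.179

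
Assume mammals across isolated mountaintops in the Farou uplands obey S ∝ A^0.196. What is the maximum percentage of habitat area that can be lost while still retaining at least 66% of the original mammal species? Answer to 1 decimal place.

88.0%

Need (A_new/A_old)^0.196 = 0.66, so A_new/A_old = 0.66^(1/0.196) = 0.66^5.102
ln(A_new/A_old) = ln 0.66 / 0.196 = -0.4155 / 0.196 = -2.1200
A_new/A_old = e^-2.1200 ≈ 0.12
Fraction that can be lost = 1 − 0.12 = 0.88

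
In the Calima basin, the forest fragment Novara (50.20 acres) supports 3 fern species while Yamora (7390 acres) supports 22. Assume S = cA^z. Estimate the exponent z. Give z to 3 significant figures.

Taking logs: ln S = ln c + z ln A, so z = (ln S₂ − ln S₁)/(ln A₂ − ln A₁).
z = ln(22/3) / ln(7390/50.2) = ln(7.333) / ln(147.2) = 1.9924 / 4.9919 = 0.3991

0.399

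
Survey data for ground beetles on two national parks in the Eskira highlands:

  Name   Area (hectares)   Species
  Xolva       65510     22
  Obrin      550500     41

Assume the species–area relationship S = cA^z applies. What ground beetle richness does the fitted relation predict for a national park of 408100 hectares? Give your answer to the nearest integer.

38

z = ln(41/22) / ln(550500/65510) = 0.6225 / 2.1286 = 0.2925
c = 22 / 65510^0.2925 = 22 / 25.62 = 0.8587
S₃ = 0.8587 × 408100^0.2925 = 0.8587 × 43.74 ≈ 37.56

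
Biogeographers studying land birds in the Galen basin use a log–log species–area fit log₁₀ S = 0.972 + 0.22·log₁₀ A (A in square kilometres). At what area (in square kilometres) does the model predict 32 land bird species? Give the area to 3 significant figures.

265 square kilometres

32 = 9.376 × A^0.22  ⇒  A^0.22 = 32/9.376 = 3.413
ln A = ln(3.413) / 0.22 = 1.2276 / 0.22 = 5.5801
A = e^5.5801 ≈ 265.1 square kilometres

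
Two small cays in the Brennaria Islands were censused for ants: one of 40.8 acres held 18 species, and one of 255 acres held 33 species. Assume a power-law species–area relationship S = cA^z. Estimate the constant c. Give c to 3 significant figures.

z = ln(S₂/S₁) / ln(A₂/A₁) = ln(33/18) / ln(255/40.8) = 0.6061 / 1.8326 = 0.3308
c = S₁ / A₁^z = 18 / 40.8^0.3308 = 18 / 3.41 = 5.279

5.28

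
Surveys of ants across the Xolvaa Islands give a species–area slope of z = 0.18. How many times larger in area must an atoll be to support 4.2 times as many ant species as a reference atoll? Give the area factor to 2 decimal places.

2900.65

(A₂/A₁)^0.18 = 4.2, so A₂/A₁ = 4.2^(1/0.18) = 4.2^5.556
ln(A₂/A₁) = ln 4.2 / 0.18 = 1.4351 / 0.18 = 7.9727
A₂/A₁ = e^7.9727 ≈ 2901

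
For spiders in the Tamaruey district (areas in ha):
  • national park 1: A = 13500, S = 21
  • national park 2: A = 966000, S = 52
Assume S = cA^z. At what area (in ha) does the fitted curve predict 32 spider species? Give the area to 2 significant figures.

z = ln(52/21) / ln(966000/13500) = 0.9067 / 4.2705 = 0.2123
c = 21 / 13500^0.2123 = 21 / 7.533 = 2.788
A = (32/2.788)^(1/0.2123) ⇒ ln A = ln(11.48)/0.2123 = 11.4943
A = e^11.4943 ≈ 98152 ha

98000 ha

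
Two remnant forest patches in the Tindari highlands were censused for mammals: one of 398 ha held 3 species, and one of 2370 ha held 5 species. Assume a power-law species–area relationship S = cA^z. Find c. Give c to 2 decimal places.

z = ln(S₂/S₁) / ln(A₂/A₁) = ln(5/3) / ln(2370/398) = 0.5108 / 1.7842 = 0.2863
c = S₁ / A₁^z = 3 / 398^0.2863 = 3 / 5.551 = 0.5405

0.54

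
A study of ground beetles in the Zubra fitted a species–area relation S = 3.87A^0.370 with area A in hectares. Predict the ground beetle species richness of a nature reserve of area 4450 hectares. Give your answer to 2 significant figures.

87

S = 3.87 × 4450^0.37 = 3.87 × 22.38 ≈ 86.62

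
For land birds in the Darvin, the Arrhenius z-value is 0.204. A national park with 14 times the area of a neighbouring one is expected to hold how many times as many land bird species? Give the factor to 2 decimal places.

S₂/S₁ = (A₂/A₁)^z = 14^0.204
ln(S₂/S₁) = 0.204 × ln 14 = 0.204 × 2.6391 = 0.5384
S₂/S₁ = e^0.5384 ≈ 1.713

1.71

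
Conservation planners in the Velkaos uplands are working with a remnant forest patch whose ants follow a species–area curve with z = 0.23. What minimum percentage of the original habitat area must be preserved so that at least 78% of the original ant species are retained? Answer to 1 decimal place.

34.0%

Need (A_new/A_old)^0.23 = 0.78, so A_new/A_old = 0.78^(1/0.23) = 0.78^4.348
ln(A_new/A_old) = ln 0.78 / 0.23 = -0.2485 / 0.23 = -1.0803
A_new/A_old = e^-1.0803 ≈ 0.3395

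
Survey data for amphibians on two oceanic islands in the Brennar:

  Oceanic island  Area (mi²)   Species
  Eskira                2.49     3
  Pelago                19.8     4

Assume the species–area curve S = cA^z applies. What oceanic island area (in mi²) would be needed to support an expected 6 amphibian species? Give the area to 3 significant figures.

z = ln(4/3) / ln(19.8/2.49) = 0.2877 / 2.0734 = 0.1387
c = 3 / 2.49^0.1387 = 3 / 1.135 = 2.643
A = (6/2.643)^(1/0.1387) ⇒ ln A = ln(2.27)/0.1387 = 5.9080
A = e^5.9080 ≈ 368 mi²

368 mi²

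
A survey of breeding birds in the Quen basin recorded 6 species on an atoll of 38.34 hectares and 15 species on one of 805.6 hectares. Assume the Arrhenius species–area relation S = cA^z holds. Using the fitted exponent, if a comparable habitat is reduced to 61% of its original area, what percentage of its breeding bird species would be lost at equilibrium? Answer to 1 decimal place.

13.8%

z = ln(15/6) / ln(805.6/38.34) = 0.9163 / 3.0451 = 0.3009
S_new/S_old = (A_new/A_old)^z = 0.61^0.3009 = exp(0.3009 × -0.4943) = 0.8618
Fraction lost = 1 − 0.8618 = 0.1382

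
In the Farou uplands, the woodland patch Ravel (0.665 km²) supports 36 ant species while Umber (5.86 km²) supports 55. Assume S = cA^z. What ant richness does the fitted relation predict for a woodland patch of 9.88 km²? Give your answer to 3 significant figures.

60.9

z = ln(55/36) / ln(5.86/0.665) = 0.4238 / 2.1761 = 0.1948
c = 36 / 0.665^0.1948 = 36 / 0.9236 = 38.98
S₃ = 38.98 × 9.88^0.1948 = 38.98 × 1.562 ≈ 60.89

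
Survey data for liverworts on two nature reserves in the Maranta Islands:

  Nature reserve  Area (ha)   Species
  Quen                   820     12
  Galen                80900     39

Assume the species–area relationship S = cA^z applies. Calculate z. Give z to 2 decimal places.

0.26

Taking logs: ln S = ln c + z ln A, so z = (ln S₂ − ln S₁)/(ln A₂ − ln A₁).
z = ln(39/12) / ln(80900/820) = ln(3.25) / ln(98.66) = 1.1787 / 4.5917 = 0.2567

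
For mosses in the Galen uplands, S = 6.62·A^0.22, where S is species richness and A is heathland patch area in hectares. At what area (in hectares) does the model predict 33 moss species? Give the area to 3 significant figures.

33 = 6.62 × A^0.22  ⇒  A^0.22 = 33/6.62 = 4.985
ln A = ln(4.985) / 0.22 = 1.6064 / 0.22 = 7.3019
A = e^7.3019 ≈ 1483 hectares

1480 hectares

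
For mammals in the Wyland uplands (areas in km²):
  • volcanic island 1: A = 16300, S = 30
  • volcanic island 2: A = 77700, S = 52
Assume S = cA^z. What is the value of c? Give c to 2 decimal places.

z = ln(S₂/S₁) / ln(A₂/A₁) = ln(52/30) / ln(77700/16300) = 0.5500 / 1.5617 = 0.3522
c = S₁ / A₁^z = 30 / 16300^0.3522 = 30 / 30.45 = 0.9852

0.99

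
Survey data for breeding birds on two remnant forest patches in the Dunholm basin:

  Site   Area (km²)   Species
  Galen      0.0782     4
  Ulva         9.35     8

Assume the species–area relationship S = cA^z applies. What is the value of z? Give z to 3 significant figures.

Taking logs: ln S = ln c + z ln A, so z = (ln S₂ − ln S₁)/(ln A₂ − ln A₁).
z = ln(8/4) / ln(9.35/0.0782) = ln(2) / ln(119.6) = 0.6931 / 4.7839 = 0.1449

0.145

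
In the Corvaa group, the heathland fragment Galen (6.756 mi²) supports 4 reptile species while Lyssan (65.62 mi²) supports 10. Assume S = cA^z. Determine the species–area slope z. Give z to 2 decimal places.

0.40

Taking logs: ln S = ln c + z ln A, so z = (ln S₂ − ln S₁)/(ln A₂ − ln A₁).
z = ln(10/4) / ln(65.62/6.756) = ln(2.5) / ln(9.713) = 0.9163 / 2.2734 = 0.4030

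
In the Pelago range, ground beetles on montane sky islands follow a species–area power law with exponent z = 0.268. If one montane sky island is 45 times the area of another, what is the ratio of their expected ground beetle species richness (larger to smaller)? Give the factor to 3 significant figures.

S₂/S₁ = (A₂/A₁)^z = 45^0.268
ln(S₂/S₁) = 0.268 × ln 45 = 0.268 × 3.8067 = 1.0202
S₂/S₁ = e^1.0202 ≈ 2.774

2.77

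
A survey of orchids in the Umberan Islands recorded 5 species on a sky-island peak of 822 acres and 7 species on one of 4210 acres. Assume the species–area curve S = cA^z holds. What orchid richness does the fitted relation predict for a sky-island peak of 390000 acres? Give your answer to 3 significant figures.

z = ln(7/5) / ln(4210/822) = 0.3365 / 1.6335 = 0.2060
c = 5 / 822^0.2060 = 5 / 3.985 = 1.255
S₃ = 1.255 × 390000^0.2060 = 1.255 × 14.18 ≈ 17.79

17.8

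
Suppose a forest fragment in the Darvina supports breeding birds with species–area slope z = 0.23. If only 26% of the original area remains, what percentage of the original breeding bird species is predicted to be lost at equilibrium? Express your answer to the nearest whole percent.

27%

S_new/S_old = (A_new/A_old)^z = 0.26^0.23
= exp(0.23 × ln 0.26) = exp(0.23 × -1.3471) = exp(-0.3098) ≈ 0.7336
Fraction lost = 1 − 0.7336 = 0.2664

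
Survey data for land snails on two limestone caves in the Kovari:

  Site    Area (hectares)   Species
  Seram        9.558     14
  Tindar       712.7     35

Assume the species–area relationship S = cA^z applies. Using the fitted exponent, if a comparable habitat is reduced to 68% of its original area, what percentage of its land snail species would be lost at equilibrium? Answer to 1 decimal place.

7.9%

z = ln(35/14) / ln(712.7/9.558) = 0.9163 / 4.3117 = 0.2125
S_new/S_old = (A_new/A_old)^z = 0.68^0.2125 = exp(0.2125 × -0.3857) = 0.9213
Fraction lost = 1 − 0.9213 = 0.07869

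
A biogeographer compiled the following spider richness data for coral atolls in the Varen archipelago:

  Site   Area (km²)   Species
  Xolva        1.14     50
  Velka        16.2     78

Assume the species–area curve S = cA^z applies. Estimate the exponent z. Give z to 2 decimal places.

Taking logs: ln S = ln c + z ln A, so z = (ln S₂ − ln S₁)/(ln A₂ − ln A₁).
z = ln(78/50) / ln(16.2/1.14) = ln(1.56) / ln(14.21) = 0.4447 / 2.6540 = 0.1676

0.17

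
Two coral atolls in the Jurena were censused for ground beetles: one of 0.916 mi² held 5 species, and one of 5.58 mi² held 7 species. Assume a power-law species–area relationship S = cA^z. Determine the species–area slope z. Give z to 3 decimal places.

Taking logs: ln S = ln c + z ln A, so z = (ln S₂ − ln S₁)/(ln A₂ − ln A₁).
z = ln(7/5) / ln(5.58/0.916) = ln(1.4) / ln(6.092) = 0.3365 / 1.8069 = 0.1862

0.186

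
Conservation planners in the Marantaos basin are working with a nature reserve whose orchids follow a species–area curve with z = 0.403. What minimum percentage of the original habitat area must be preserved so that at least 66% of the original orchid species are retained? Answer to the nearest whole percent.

36%

Need (A_new/A_old)^0.403 = 0.66, so A_new/A_old = 0.66^(1/0.403) = 0.66^2.481
ln(A_new/A_old) = ln 0.66 / 0.403 = -0.4155 / 0.403 = -1.0311
A_new/A_old = e^-1.0311 ≈ 0.3566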